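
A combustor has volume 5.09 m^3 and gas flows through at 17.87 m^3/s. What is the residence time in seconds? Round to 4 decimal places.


tau = V / Q_flow
tau = 5.09 / 17.87 = 0.2848 s


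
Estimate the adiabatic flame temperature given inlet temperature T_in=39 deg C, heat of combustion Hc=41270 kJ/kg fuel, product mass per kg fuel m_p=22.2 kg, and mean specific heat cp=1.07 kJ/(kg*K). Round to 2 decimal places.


T_ad = T_in + Hc / (m_p * cp)
Denominator = 22.2 * 1.07 = 23.7540
Temperature rise = 41270 / 23.7540 = 1737.39 K
T_ad = 39 + 1737.39 = 1776.39 deg C


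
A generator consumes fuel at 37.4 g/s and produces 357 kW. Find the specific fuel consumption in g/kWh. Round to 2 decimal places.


SFC = (mf / BP) * 3600
Rate = 37.4 / 357 = 0.104762 g/(s*kW)
SFC = 0.104762 * 3600 = 377.14 g/kWh


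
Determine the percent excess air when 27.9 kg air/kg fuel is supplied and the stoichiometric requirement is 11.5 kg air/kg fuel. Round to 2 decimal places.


Excess air = actual - stoichiometric = 27.9 - 11.5 = 16.40 kg/kg fuel
Excess air % = (excess / stoich) * 100 = (16.40 / 11.5) * 100 = 142.61%


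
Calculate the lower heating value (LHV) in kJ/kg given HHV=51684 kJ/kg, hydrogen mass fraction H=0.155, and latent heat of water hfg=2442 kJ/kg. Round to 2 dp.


LHV = HHV - hfg * 9 * H
Water correction = 2442 * 9 * 0.155 = 3406.590 kJ/kg
LHV = 51684 - 3406.590 = 48277.41 kJ/kg


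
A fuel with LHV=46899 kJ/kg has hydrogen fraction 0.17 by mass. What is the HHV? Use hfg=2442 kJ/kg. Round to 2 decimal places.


HHV = LHV + hfg * 9 * H
Water addition = 2442 * 9 * 0.17 = 3736.260 kJ/kg
HHV = 46899 + 3736.260 = 50635.26 kJ/kg


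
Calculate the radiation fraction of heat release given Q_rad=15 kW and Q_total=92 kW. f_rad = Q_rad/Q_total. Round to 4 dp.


f_rad = Q_rad / Q_total
f_rad = 15 / 92 = 0.1630


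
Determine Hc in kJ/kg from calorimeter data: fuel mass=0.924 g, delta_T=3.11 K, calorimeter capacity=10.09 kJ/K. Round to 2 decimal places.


Hc = C_cal * delta_T / m_fuel
Q_released = 10.09 * 3.11 = 31.3799 kJ
m_fuel = 0.924 g = 0.924/1000 kg = 0.000924 kg
Hc = 31.3799 / 0.000924 = 33960.93 kJ/kg


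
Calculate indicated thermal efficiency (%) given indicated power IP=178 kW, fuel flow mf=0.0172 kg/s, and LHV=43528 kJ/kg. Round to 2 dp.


eta_ith = (IP / (mf * LHV)) * 100
Denominator = 0.0172 * 43528 = 748.6816 kW
eta_ith = (178 / 748.6816) * 100 = 23.78%


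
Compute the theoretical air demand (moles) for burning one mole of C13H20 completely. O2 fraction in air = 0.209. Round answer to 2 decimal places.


Balanced combustion: C13H20 + 18 O2 -> 13 CO2 + 10 H2O
O2 needed = C + H/4 = 13 + 20/4 = 18.00 moles
Air moles = O2 / 0.209 = 18.00 / 0.209 = 86.12 moles air


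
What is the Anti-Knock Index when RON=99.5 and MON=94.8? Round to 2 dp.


AKI = (RON + MON) / 2
AKI = (99.5 + 94.8) / 2
AKI = 194.3 / 2 = 97.15


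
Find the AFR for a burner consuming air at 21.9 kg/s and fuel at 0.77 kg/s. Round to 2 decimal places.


AFR = m_air / m_fuel
AFR = 21.9 / 0.77 = 28.44


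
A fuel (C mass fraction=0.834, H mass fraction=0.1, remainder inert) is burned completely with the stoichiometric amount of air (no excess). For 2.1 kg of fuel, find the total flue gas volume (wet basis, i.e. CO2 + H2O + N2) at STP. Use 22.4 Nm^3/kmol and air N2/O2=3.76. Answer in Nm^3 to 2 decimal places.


Per kg fuel: CO2 = (C/12 kmol)*22.4 = (0.834/12)*22.4 = 1.55680 Nm^3
Per kg fuel: H2O = (H/2 kmol)*22.4 = (0.1/2)*22.4 = 1.12000 Nm^3
O2 needed per kg fuel = C/12 + H/4 = 0.834/12 + 0.1/4 = 0.09450000 kmol
Per kg fuel: N2 = O2*3.76*22.4 = 0.09450000*3.76*22.4 = 7.95917 Nm^3
Total per kg = 1.55680 + 1.12000 + 7.95917 = 10.63597 Nm^3
Total = 10.63597 * 2.1 = 22.34 Nm^3


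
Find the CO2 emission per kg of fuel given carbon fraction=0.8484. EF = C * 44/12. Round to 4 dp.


EF = C_frac * (M_CO2 / M_C)
EF = 0.8484 * (44/12)
EF = 0.8484 * 3.666667 = 3.1108 kg_CO2/kg_fuel


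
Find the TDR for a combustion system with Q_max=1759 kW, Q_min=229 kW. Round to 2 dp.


TDR = Q_max / Q_min
TDR = 1759 / 229 = 7.68


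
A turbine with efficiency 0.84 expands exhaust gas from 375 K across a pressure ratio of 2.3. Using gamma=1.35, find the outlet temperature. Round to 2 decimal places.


T_out = T_in * (1 - eta * (1 - PR^(-(gamma-1)/gamma)))
Exponent = -(1.35-1)/1.35 = -0.25925926
PR^exp = 2.3^(-0.25925926) = 0.80578413
Factor = 1 - 0.84*(1 - 0.80578413) = 0.83685867
T_out = 375 * 0.83685867 = 313.82 K


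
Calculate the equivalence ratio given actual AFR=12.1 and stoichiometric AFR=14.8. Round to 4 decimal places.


phi = AFR_stoich / AFR_actual
phi = 14.8 / 12.1 = 1.2231


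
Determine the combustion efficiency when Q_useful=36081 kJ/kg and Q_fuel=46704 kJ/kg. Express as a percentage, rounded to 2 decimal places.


Efficiency = (Q_useful / Q_fuel) * 100
Efficiency = (36081 / 46704) * 100
Efficiency = 0.7725 * 100 = 77.25%


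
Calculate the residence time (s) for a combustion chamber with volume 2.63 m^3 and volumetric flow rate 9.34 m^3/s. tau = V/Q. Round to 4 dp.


tau = V / Q_flow
tau = 2.63 / 9.34 = 0.2816 s


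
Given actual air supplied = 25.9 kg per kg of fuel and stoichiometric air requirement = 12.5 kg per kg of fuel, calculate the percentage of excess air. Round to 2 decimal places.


Excess air = actual - stoichiometric = 25.9 - 12.5 = 13.40 kg/kg fuel
Excess air % = (excess / stoich) * 100 = (13.40 / 12.5) * 100 = 107.20%


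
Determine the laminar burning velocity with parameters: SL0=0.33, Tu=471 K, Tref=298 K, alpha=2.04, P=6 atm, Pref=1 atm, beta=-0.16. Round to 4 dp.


SL = SL0 * (Tu/Tref)^alpha * (P/Pref)^beta
T ratio = 471/298 = 1.58053691
(T ratio)^alpha = 1.58053691^2.04 = 2.544260
(P/Pref)^beta = 6^(-0.16) = 0.750751
SL = 0.33 * 2.544260 * 0.750751 = 0.6303 m/s


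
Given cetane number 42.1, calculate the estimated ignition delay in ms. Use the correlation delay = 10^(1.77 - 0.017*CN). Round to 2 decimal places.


delay = 10^(1.77 - 0.017*CN)
Exponent = 1.77 - 0.017*42.1 = 1.0543
delay = 10^1.0543 = 11.33 ms


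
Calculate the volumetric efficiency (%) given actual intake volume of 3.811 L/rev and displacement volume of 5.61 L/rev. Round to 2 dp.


eta_v = (V_actual / V_disp) * 100
Ratio = 3.811 / 5.61 = 0.6793
eta_v = 0.6793 * 100 = 67.93%


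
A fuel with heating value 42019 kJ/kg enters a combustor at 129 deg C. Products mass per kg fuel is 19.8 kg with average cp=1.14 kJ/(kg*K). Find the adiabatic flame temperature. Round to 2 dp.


T_ad = T_in + Hc / (m_p * cp)
Denominator = 19.8 * 1.14 = 22.5720
Temperature rise = 42019 / 22.5720 = 1861.55 K
T_ad = 129 + 1861.55 = 1990.55 deg C


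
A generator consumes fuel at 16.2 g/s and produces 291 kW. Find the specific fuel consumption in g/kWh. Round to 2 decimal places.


SFC = (mf / BP) * 3600
Rate = 16.2 / 291 = 0.055670 g/(s*kW)
SFC = 0.055670 * 3600 = 200.41 g/kWh


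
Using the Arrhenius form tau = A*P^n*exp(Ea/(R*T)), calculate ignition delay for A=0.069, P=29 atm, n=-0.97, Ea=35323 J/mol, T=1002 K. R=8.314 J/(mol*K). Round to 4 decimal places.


tau = A * P^n * exp(Ea/(R*T))
P^n = 29^(-0.97) = 0.03814819
Ea/(R*T) = 35323/(8.314*1002) = 4.240137
exp(Ea/(R*T)) = 69.417328
tau = 0.069 * 0.03814819 * 69.417328 = 0.1827 ms


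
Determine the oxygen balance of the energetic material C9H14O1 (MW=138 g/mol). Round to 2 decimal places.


OB = -1600 * (2C + H/2 - O) / MW
Inner = 2*9 + 14/2 - 1 = 24.00
OB = -1600 * 24.00 / 138 = -278.26%


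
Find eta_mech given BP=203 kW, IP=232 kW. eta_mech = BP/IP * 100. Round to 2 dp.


eta_mech = (BP / IP) * 100
Ratio = 203 / 232 = 0.8750
eta_mech = 0.8750 * 100 = 87.50%


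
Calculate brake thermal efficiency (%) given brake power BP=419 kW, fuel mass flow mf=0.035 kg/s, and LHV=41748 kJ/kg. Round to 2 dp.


eta_BTE = (BP / (mf * LHV)) * 100
Denominator = 0.035 * 41748 = 1461.1800 kW
eta_BTE = (419 / 1461.1800) * 100 = 28.68%


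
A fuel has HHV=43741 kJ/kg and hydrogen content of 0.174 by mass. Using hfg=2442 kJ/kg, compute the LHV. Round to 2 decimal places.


LHV = HHV - hfg * 9 * H
Water correction = 2442 * 9 * 0.174 = 3824.172 kJ/kg
LHV = 43741 - 3824.172 = 39916.83 kJ/kg


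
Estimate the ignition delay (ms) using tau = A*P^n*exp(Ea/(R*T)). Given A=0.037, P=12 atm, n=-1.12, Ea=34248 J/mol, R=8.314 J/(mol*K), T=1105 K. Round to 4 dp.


tau = A * P^n * exp(Ea/(R*T))
P^n = 12^(-1.12) = 0.06184677
Ea/(R*T) = 34248/(8.314*1105) = 3.727889
exp(Ea/(R*T)) = 41.591196
tau = 0.037 * 0.06184677 * 41.591196 = 0.0952 ms


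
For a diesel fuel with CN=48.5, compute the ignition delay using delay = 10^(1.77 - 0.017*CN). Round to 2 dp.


delay = 10^(1.77 - 0.017*CN)
Exponent = 1.77 - 0.017*48.5 = 0.9455
delay = 10^0.9455 = 8.82 ms


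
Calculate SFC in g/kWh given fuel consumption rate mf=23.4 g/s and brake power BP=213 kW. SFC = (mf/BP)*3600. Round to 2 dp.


SFC = (mf / BP) * 3600
Rate = 23.4 / 213 = 0.109859 g/(s*kW)
SFC = 0.109859 * 3600 = 395.49 g/kWh


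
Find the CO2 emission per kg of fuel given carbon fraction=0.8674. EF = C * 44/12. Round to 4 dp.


EF = C_frac * (M_CO2 / M_C)
EF = 0.8674 * (44/12)
EF = 0.8674 * 3.666667 = 3.1805 kg_CO2/kg_fuel


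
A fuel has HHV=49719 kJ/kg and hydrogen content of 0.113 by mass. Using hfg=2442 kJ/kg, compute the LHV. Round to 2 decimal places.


LHV = HHV - hfg * 9 * H
Water correction = 2442 * 9 * 0.113 = 2483.514 kJ/kg
LHV = 49719 - 2483.514 = 47235.49 kJ/kg


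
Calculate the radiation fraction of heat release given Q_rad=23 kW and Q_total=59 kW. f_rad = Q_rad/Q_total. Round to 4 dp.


f_rad = Q_rad / Q_total
f_rad = 23 / 59 = 0.3898


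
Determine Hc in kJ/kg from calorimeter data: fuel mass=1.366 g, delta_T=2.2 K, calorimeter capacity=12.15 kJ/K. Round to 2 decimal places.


Hc = C_cal * delta_T / m_fuel
Q_released = 12.15 * 2.2 = 26.7300 kJ
m_fuel = 1.366 g = 1.366/1000 kg = 0.001366 kg
Hc = 26.7300 / 0.001366 = 19568.08 kJ/kg


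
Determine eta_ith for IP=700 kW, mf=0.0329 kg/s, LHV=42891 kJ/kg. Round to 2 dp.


eta_ith = (IP / (mf * LHV)) * 100
Denominator = 0.0329 * 42891 = 1411.1139 kW
eta_ith = (700 / 1411.1139) * 100 = 49.61%


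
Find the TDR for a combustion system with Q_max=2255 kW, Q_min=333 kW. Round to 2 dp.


TDR = Q_max / Q_min
TDR = 2255 / 333 = 6.77


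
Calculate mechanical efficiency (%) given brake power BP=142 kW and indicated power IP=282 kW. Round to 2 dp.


eta_mech = (BP / IP) * 100
Ratio = 142 / 282 = 0.5035
eta_mech = 0.5035 * 100 = 50.35%


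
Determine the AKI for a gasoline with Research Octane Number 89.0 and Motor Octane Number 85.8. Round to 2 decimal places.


AKI = (RON + MON) / 2
AKI = (89.0 + 85.8) / 2
AKI = 174.8 / 2 = 87.40


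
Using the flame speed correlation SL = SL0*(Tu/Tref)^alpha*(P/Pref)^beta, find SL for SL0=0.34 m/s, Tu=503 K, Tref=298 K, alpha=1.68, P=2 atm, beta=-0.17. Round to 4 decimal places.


SL = SL0 * (Tu/Tref)^alpha * (P/Pref)^beta
T ratio = 503/298 = 1.68791946
(T ratio)^alpha = 1.68791946^1.68 = 2.409633
(P/Pref)^beta = 2^(-0.17) = 0.888843
SL = 0.34 * 2.409633 * 0.888843 = 0.7282 m/s


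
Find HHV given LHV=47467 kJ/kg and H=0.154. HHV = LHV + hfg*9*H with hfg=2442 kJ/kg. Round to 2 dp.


HHV = LHV + hfg * 9 * H
Water addition = 2442 * 9 * 0.154 = 3384.612 kJ/kg
HHV = 47467 + 3384.612 = 50851.61 kJ/kg


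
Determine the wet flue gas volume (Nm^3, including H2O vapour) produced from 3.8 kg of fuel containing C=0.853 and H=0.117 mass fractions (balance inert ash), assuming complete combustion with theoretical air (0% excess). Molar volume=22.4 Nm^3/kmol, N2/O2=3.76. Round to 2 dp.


Per kg fuel: CO2 = (C/12 kmol)*22.4 = (0.853/12)*22.4 = 1.59227 Nm^3
Per kg fuel: H2O = (H/2 kmol)*22.4 = (0.117/2)*22.4 = 1.31040 Nm^3
O2 needed per kg fuel = C/12 + H/4 = 0.853/12 + 0.117/4 = 0.10033333 kmol
Per kg fuel: N2 = O2*3.76*22.4 = 0.10033333*3.76*22.4 = 8.45047 Nm^3
Total per kg = 1.59227 + 1.31040 + 8.45047 = 11.35314 Nm^3
Total = 11.35314 * 3.8 = 43.14 Nm^3


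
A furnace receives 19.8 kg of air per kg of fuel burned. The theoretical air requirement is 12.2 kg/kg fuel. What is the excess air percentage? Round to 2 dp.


Excess air = actual - stoichiometric = 19.8 - 12.2 = 7.60 kg/kg fuel
Excess air % = (excess / stoich) * 100 = (7.60 / 12.2) * 100 = 62.30%


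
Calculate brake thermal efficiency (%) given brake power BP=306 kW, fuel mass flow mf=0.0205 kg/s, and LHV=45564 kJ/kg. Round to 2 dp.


eta_BTE = (BP / (mf * LHV)) * 100
Denominator = 0.0205 * 45564 = 934.0620 kW
eta_BTE = (306 / 934.0620) * 100 = 32.76%


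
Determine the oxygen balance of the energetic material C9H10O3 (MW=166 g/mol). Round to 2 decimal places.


OB = -1600 * (2C + H/2 - O) / MW
Inner = 2*9 + 10/2 - 3 = 20.00
OB = -1600 * 20.00 / 166 = -192.77%


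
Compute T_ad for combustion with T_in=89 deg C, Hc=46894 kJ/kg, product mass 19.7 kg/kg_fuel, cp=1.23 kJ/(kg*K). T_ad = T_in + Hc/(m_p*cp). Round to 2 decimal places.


T_ad = T_in + Hc / (m_p * cp)
Denominator = 19.7 * 1.23 = 24.2310
Temperature rise = 46894 / 24.2310 = 1935.29 K
T_ad = 89 + 1935.29 = 2024.29 deg C


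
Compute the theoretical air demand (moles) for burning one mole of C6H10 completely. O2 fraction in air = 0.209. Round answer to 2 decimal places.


Balanced combustion: C6H10 + 8.5 O2 -> 6 CO2 + 5 H2O
O2 needed = C + H/4 = 6 + 10/4 = 8.50 moles
Air moles = O2 / 0.209 = 8.50 / 0.209 = 40.67 moles air


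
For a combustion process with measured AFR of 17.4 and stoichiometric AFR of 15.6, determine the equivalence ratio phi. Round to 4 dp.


phi = AFR_stoich / AFR_actual
phi = 15.6 / 17.4 = 0.8966


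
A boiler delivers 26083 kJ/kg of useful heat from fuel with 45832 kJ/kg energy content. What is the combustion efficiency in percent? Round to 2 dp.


Efficiency = (Q_useful / Q_fuel) * 100
Efficiency = (26083 / 45832) * 100
Efficiency = 0.5691 * 100 = 56.91%


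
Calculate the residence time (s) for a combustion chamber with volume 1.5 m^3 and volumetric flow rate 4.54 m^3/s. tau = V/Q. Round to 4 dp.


tau = V / Q_flow
tau = 1.5 / 4.54 = 0.3304 s


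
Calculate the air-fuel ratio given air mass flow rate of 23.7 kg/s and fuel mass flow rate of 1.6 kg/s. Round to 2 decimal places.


AFR = m_air / m_fuel
AFR = 23.7 / 1.6 = 14.81


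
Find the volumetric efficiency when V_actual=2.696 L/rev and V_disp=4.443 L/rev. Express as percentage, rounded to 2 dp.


eta_v = (V_actual / V_disp) * 100
Ratio = 2.696 / 4.443 = 0.6068
eta_v = 0.6068 * 100 = 60.68%


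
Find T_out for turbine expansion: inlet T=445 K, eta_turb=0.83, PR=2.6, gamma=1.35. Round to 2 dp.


T_out = T_in * (1 - eta * (1 - PR^(-(gamma-1)/gamma)))
Exponent = -(1.35-1)/1.35 = -0.25925926
PR^exp = 2.6^(-0.25925926) = 0.78057442
Factor = 1 - 0.83*(1 - 0.78057442) = 0.81787677
T_out = 445 * 0.81787677 = 363.96 K


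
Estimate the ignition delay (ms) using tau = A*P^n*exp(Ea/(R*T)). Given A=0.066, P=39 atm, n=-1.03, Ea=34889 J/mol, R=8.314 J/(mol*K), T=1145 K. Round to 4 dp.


tau = A * P^n * exp(Ea/(R*T))
P^n = 39^(-1.03) = 0.02297225
Ea/(R*T) = 34889/(8.314*1145) = 3.664992
exp(Ea/(R*T)) = 39.055818
tau = 0.066 * 0.02297225 * 39.055818 = 0.0592 ms


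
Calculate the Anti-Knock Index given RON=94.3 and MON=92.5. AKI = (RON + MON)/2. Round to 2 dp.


AKI = (RON + MON) / 2
AKI = (94.3 + 92.5) / 2
AKI = 186.8 / 2 = 93.40


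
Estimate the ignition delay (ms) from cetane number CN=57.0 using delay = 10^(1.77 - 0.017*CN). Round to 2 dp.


delay = 10^(1.77 - 0.017*CN)
Exponent = 1.77 - 0.017*57.0 = 0.8010
delay = 10^0.8010 = 6.32 ms


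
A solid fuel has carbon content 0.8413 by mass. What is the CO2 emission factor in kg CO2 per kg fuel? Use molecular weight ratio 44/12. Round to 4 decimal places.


EF = C_frac * (M_CO2 / M_C)
EF = 0.8413 * (44/12)
EF = 0.8413 * 3.666667 = 3.0848 kg_CO2/kg_fuel


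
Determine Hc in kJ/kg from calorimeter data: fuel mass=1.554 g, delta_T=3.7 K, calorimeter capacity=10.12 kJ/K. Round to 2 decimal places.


Hc = C_cal * delta_T / m_fuel
Q_released = 10.12 * 3.7 = 37.4440 kJ
m_fuel = 1.554 g = 1.554/1000 kg = 0.001554 kg
Hc = 37.4440 / 0.001554 = 24095.24 kJ/kg


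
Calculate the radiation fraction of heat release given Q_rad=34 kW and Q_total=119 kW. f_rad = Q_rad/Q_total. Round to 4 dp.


f_rad = Q_rad / Q_total
f_rad = 34 / 119 = 0.2857


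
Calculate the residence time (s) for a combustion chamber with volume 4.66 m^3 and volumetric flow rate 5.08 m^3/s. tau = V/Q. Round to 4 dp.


tau = V / Q_flow
tau = 4.66 / 5.08 = 0.9173 s


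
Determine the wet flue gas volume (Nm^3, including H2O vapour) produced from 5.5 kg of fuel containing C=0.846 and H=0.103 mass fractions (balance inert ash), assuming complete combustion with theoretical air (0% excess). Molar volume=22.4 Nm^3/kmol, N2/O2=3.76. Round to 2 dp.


Per kg fuel: CO2 = (C/12 kmol)*22.4 = (0.846/12)*22.4 = 1.57920 Nm^3
Per kg fuel: H2O = (H/2 kmol)*22.4 = (0.103/2)*22.4 = 1.15360 Nm^3
O2 needed per kg fuel = C/12 + H/4 = 0.846/12 + 0.103/4 = 0.09625000 kmol
Per kg fuel: N2 = O2*3.76*22.4 = 0.09625000*3.76*22.4 = 8.10656 Nm^3
Total per kg = 1.57920 + 1.15360 + 8.10656 = 10.83936 Nm^3
Total = 10.83936 * 5.5 = 59.62 Nm^3


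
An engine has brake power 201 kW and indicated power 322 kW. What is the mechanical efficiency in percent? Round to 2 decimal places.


eta_mech = (BP / IP) * 100
Ratio = 201 / 322 = 0.6242
eta_mech = 0.6242 * 100 = 62.42%


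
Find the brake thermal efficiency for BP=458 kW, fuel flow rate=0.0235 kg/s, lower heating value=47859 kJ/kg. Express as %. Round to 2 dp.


eta_BTE = (BP / (mf * LHV)) * 100
Denominator = 0.0235 * 47859 = 1124.6865 kW
eta_BTE = (458 / 1124.6865) * 100 = 40.72%


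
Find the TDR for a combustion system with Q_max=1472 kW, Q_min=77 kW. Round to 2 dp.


TDR = Q_max / Q_min
TDR = 1472 / 77 = 19.12


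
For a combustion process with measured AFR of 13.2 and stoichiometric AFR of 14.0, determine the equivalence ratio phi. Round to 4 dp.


phi = AFR_stoich / AFR_actual
phi = 14.0 / 13.2 = 1.0606


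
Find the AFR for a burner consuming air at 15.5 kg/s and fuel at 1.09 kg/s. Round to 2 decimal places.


AFR = m_air / m_fuel
AFR = 15.5 / 1.09 = 14.22


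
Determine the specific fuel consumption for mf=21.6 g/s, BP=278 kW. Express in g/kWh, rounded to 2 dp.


SFC = (mf / BP) * 3600
Rate = 21.6 / 278 = 0.077698 g/(s*kW)
SFC = 0.077698 * 3600 = 279.71 g/kWh


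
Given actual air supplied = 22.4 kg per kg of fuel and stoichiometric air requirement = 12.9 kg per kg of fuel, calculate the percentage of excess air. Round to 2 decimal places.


Excess air = actual - stoichiometric = 22.4 - 12.9 = 9.50 kg/kg fuel
Excess air % = (excess / stoich) * 100 = (9.50 / 12.9) * 100 = 73.64%


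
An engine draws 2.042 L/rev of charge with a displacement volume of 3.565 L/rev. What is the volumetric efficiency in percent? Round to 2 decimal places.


eta_v = (V_actual / V_disp) * 100
Ratio = 2.042 / 3.565 = 0.5728
eta_v = 0.5728 * 100 = 57.28%


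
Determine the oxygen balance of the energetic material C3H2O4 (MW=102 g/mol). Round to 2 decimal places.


OB = -1600 * (2C + H/2 - O) / MW
Inner = 2*3 + 2/2 - 4 = 3.00
OB = -1600 * 3.00 / 102 = -47.06%


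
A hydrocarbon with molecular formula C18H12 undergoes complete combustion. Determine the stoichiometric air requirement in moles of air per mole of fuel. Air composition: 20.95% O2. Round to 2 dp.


Balanced combustion: C18H12 + 21 O2 -> 18 CO2 + 6 H2O
O2 needed = C + H/4 = 18 + 12/4 = 21.00 moles
Air moles = O2 / 0.2095 = 21.00 / 0.2095 = 100.24 moles air


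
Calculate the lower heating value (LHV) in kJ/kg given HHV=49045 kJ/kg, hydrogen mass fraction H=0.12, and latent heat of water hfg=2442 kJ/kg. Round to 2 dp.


LHV = HHV - hfg * 9 * H
Water correction = 2442 * 9 * 0.12 = 2637.360 kJ/kg
LHV = 49045 - 2637.360 = 46407.64 kJ/kg


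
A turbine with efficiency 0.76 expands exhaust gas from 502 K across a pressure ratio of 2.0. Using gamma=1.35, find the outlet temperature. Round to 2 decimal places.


T_out = T_in * (1 - eta * (1 - PR^(-(gamma-1)/gamma)))
Exponent = -(1.35-1)/1.35 = -0.25925926
PR^exp = 2.0^(-0.25925926) = 0.83551680
Factor = 1 - 0.76*(1 - 0.83551680) = 0.87499277
T_out = 502 * 0.87499277 = 439.25 K


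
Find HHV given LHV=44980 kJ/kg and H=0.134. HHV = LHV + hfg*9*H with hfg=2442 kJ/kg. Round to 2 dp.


HHV = LHV + hfg * 9 * H
Water addition = 2442 * 9 * 0.134 = 2945.052 kJ/kg
HHV = 44980 + 2945.052 = 47925.05 kJ/kg


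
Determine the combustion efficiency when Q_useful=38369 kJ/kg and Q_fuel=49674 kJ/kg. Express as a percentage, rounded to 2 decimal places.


Efficiency = (Q_useful / Q_fuel) * 100
Efficiency = (38369 / 49674) * 100
Efficiency = 0.7724 * 100 = 77.24%


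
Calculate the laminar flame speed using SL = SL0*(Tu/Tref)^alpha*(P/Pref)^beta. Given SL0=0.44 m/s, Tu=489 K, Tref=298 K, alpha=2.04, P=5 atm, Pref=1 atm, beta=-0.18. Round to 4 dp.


SL = SL0 * (Tu/Tref)^alpha * (P/Pref)^beta
T ratio = 489/298 = 1.64093960
(T ratio)^alpha = 1.64093960^2.04 = 2.746559
(P/Pref)^beta = 5^(-0.18) = 0.748489
SL = 0.44 * 2.746559 * 0.748489 = 0.9045 m/s


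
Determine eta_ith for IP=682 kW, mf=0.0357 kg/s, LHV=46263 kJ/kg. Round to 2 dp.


eta_ith = (IP / (mf * LHV)) * 100
Denominator = 0.0357 * 46263 = 1651.5891 kW
eta_ith = (682 / 1651.5891) * 100 = 41.29%


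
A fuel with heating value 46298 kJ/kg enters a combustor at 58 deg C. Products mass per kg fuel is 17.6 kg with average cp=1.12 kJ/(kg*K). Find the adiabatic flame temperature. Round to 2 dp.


T_ad = T_in + Hc / (m_p * cp)
Denominator = 17.6 * 1.12 = 19.7120
Temperature rise = 46298 / 19.7120 = 2348.72 K
T_ad = 58 + 2348.72 = 2406.72 deg C


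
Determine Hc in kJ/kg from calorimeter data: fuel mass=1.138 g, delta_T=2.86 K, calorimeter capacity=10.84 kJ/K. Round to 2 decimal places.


Hc = C_cal * delta_T / m_fuel
Q_released = 10.84 * 2.86 = 31.0024 kJ
m_fuel = 1.138 g = 1.138/1000 kg = 0.001138 kg
Hc = 31.0024 / 0.001138 = 27242.88 kJ/kg


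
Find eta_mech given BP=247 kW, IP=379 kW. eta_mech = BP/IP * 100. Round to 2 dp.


eta_mech = (BP / IP) * 100
Ratio = 247 / 379 = 0.6517
eta_mech = 0.6517 * 100 = 65.17%


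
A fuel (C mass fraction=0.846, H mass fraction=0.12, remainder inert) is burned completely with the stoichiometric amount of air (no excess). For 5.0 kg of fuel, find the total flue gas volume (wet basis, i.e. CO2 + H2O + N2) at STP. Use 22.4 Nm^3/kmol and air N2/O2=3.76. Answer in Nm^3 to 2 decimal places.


Per kg fuel: CO2 = (C/12 kmol)*22.4 = (0.846/12)*22.4 = 1.57920 Nm^3
Per kg fuel: H2O = (H/2 kmol)*22.4 = (0.12/2)*22.4 = 1.34400 Nm^3
O2 needed per kg fuel = C/12 + H/4 = 0.846/12 + 0.12/4 = 0.10050000 kmol
Per kg fuel: N2 = O2*3.76*22.4 = 0.10050000*3.76*22.4 = 8.46451 Nm^3
Total per kg = 1.57920 + 1.34400 + 8.46451 = 11.38771 Nm^3
Total = 11.38771 * 5.0 = 56.94 Nm^3


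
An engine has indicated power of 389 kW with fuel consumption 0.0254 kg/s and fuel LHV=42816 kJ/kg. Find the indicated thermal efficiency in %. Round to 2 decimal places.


eta_ith = (IP / (mf * LHV)) * 100
Denominator = 0.0254 * 42816 = 1087.5264 kW
eta_ith = (389 / 1087.5264) * 100 = 35.77%


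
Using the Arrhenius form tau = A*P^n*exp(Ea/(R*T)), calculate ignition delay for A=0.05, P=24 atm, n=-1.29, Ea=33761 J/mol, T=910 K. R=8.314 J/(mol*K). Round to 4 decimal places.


tau = A * P^n * exp(Ea/(R*T))
P^n = 24^(-1.29) = 0.01657782
Ea/(R*T) = 33761/(8.314*910) = 4.462353
exp(Ea/(R*T)) = 86.691224
tau = 0.05 * 0.01657782 * 86.691224 = 0.0719 ms


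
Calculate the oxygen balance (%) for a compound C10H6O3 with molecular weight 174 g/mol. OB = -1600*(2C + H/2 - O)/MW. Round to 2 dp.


OB = -1600 * (2C + H/2 - O) / MW
Inner = 2*10 + 6/2 - 3 = 20.00
OB = -1600 * 20.00 / 174 = -183.91%


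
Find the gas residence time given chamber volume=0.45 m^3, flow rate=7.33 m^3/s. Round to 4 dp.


tau = V / Q_flow
tau = 0.45 / 7.33 = 0.0614 s


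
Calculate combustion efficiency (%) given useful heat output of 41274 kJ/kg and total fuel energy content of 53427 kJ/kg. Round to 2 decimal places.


Efficiency = (Q_useful / Q_fuel) * 100
Efficiency = (41274 / 53427) * 100
Efficiency = 0.7725 * 100 = 77.25%


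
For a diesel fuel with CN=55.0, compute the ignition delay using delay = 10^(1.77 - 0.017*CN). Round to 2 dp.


delay = 10^(1.77 - 0.017*CN)
Exponent = 1.77 - 0.017*55.0 = 0.8350
delay = 10^0.8350 = 6.84 ms


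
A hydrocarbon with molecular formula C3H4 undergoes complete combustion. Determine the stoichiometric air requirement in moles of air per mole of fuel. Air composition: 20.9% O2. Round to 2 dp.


Balanced combustion: C3H4 + 4 O2 -> 3 CO2 + 2 H2O
O2 needed = C + H/4 = 3 + 4/4 = 4.00 moles
Air moles = O2 / 0.209 = 4.00 / 0.209 = 19.14 moles air


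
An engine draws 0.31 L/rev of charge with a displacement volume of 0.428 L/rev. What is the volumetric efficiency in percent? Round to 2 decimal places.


eta_v = (V_actual / V_disp) * 100
Ratio = 0.31 / 0.428 = 0.7243
eta_v = 0.7243 * 100 = 72.43%


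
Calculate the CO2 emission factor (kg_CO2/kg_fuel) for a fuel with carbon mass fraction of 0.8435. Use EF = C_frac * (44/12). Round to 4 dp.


EF = C_frac * (M_CO2 / M_C)
EF = 0.8435 * (44/12)
EF = 0.8435 * 3.666667 = 3.0928 kg_CO2/kg_fuel


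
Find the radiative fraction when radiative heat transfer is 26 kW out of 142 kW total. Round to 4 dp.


f_rad = Q_rad / Q_total
f_rad = 26 / 142 = 0.1831


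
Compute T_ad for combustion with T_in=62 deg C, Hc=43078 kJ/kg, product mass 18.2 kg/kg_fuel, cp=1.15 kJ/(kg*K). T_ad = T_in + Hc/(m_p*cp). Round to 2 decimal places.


T_ad = T_in + Hc / (m_p * cp)
Denominator = 18.2 * 1.15 = 20.9300
Temperature rise = 43078 / 20.9300 = 2058.19 K
T_ad = 62 + 2058.19 = 2120.19 deg C


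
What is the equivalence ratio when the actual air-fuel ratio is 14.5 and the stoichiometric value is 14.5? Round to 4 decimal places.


phi = AFR_stoich / AFR_actual
phi = 14.5 / 14.5 = 1.0000


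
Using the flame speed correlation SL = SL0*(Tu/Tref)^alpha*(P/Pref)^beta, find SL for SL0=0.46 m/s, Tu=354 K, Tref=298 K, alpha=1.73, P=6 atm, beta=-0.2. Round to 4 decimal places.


SL = SL0 * (Tu/Tref)^alpha * (P/Pref)^beta
T ratio = 354/298 = 1.18791946
(T ratio)^alpha = 1.18791946^1.73 = 1.347043
(P/Pref)^beta = 6^(-0.2) = 0.698827
SL = 0.46 * 1.347043 * 0.698827 = 0.4330 m/s


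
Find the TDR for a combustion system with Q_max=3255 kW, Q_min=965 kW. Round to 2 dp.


TDR = Q_max / Q_min
TDR = 3255 / 965 = 3.37


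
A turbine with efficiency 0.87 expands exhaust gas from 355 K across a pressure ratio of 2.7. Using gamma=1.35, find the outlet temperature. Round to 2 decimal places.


T_out = T_in * (1 - eta * (1 - PR^(-(gamma-1)/gamma)))
Exponent = -(1.35-1)/1.35 = -0.25925926
PR^exp = 2.7^(-0.25925926) = 0.77297411
Factor = 1 - 0.87*(1 - 0.77297411) = 0.80248748
T_out = 355 * 0.80248748 = 284.88 K


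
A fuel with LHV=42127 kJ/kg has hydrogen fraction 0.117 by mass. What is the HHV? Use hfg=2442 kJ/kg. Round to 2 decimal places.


HHV = LHV + hfg * 9 * H
Water addition = 2442 * 9 * 0.117 = 2571.426 kJ/kg
HHV = 42127 + 2571.426 = 44698.43 kJ/kg


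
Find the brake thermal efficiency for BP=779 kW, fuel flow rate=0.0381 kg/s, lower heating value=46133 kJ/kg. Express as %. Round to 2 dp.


eta_BTE = (BP / (mf * LHV)) * 100
Denominator = 0.0381 * 46133 = 1757.6673 kW
eta_BTE = (779 / 1757.6673) * 100 = 44.32%


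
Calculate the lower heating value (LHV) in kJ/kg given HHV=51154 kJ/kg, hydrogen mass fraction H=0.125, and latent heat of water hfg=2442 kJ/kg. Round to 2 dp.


LHV = HHV - hfg * 9 * H
Water correction = 2442 * 9 * 0.125 = 2747.250 kJ/kg
LHV = 51154 - 2747.250 = 48406.75 kJ/kg


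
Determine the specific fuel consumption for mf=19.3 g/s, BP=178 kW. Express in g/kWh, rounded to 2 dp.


SFC = (mf / BP) * 3600
Rate = 19.3 / 178 = 0.108427 g/(s*kW)
SFC = 0.108427 * 3600 = 390.34 g/kWh


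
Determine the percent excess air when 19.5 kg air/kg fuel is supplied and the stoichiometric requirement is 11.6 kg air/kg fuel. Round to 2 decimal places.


Excess air = actual - stoichiometric = 19.5 - 11.6 = 7.90 kg/kg fuel
Excess air % = (excess / stoich) * 100 = (7.90 / 11.6) * 100 = 68.10%


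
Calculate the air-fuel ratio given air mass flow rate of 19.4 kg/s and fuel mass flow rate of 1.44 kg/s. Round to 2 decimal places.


AFR = m_air / m_fuel
AFR = 19.4 / 1.44 = 13.47


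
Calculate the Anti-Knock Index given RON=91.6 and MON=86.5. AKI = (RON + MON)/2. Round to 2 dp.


AKI = (RON + MON) / 2
AKI = (91.6 + 86.5) / 2
AKI = 178.1 / 2 = 89.05


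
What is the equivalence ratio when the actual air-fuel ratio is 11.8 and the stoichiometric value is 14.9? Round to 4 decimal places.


phi = AFR_stoich / AFR_actual
phi = 14.9 / 11.8 = 1.2627


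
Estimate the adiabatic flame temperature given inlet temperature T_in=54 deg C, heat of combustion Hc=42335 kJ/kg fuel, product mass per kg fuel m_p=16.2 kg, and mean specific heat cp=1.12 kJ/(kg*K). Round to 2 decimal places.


T_ad = T_in + Hc / (m_p * cp)
Denominator = 16.2 * 1.12 = 18.1440
Temperature rise = 42335 / 18.1440 = 2333.28 K
T_ad = 54 + 2333.28 = 2387.28 deg C


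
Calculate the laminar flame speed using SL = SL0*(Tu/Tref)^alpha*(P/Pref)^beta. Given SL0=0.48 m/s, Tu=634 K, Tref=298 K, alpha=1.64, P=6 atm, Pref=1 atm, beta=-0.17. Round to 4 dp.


SL = SL0 * (Tu/Tref)^alpha * (P/Pref)^beta
T ratio = 634/298 = 2.12751678
(T ratio)^alpha = 2.12751678^1.64 = 3.449147
(P/Pref)^beta = 6^(-0.17) = 0.737419
SL = 0.48 * 3.449147 * 0.737419 = 1.2209 m/s


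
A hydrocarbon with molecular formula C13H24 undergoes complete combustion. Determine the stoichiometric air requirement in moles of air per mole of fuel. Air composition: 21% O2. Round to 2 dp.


Balanced combustion: C13H24 + 19 O2 -> 13 CO2 + 12 H2O
O2 needed = C + H/4 = 13 + 24/4 = 19.00 moles
Air moles = O2 / 0.21 = 19.00 / 0.21 = 90.48 moles air


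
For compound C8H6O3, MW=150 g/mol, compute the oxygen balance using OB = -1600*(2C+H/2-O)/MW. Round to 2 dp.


OB = -1600 * (2C + H/2 - O) / MW
Inner = 2*8 + 6/2 - 3 = 16.00
OB = -1600 * 16.00 / 150 = -170.67%


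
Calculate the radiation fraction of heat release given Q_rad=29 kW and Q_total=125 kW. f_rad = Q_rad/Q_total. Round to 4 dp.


f_rad = Q_rad / Q_total
f_rad = 29 / 125 = 0.2320


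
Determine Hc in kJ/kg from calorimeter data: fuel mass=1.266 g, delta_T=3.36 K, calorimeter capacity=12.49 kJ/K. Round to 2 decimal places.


Hc = C_cal * delta_T / m_fuel
Q_released = 12.49 * 3.36 = 41.9664 kJ
m_fuel = 1.266 g = 1.266/1000 kg = 0.001266 kg
Hc = 41.9664 / 0.001266 = 33148.82 kJ/kg


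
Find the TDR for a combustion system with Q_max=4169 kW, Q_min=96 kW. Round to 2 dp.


TDR = Q_max / Q_min
TDR = 4169 / 96 = 43.43


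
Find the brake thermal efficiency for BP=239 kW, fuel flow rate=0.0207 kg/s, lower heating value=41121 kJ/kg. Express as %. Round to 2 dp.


eta_BTE = (BP / (mf * LHV)) * 100
Denominator = 0.0207 * 41121 = 851.2047 kW
eta_BTE = (239 / 851.2047) * 100 = 28.08%


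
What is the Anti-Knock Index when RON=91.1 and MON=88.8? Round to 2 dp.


AKI = (RON + MON) / 2
AKI = (91.1 + 88.8) / 2
AKI = 179.9 / 2 = 89.95


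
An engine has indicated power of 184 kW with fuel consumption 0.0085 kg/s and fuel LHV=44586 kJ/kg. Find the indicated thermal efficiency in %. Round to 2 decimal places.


eta_ith = (IP / (mf * LHV)) * 100
Denominator = 0.0085 * 44586 = 378.9810 kW
eta_ith = (184 / 378.9810) * 100 = 48.55%


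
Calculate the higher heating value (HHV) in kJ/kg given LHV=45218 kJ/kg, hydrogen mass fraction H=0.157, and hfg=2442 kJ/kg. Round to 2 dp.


HHV = LHV + hfg * 9 * H
Water addition = 2442 * 9 * 0.157 = 3450.546 kJ/kg
HHV = 45218 + 3450.546 = 48668.55 kJ/kg


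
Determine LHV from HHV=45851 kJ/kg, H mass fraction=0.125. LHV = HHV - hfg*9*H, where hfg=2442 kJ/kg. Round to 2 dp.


LHV = HHV - hfg * 9 * H
Water correction = 2442 * 9 * 0.125 = 2747.250 kJ/kg
LHV = 45851 - 2747.250 = 43103.75 kJ/kg


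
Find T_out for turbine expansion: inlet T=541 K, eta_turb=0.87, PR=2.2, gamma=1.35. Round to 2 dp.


T_out = T_in * (1 - eta * (1 - PR^(-(gamma-1)/gamma)))
Exponent = -(1.35-1)/1.35 = -0.25925926
PR^exp = 2.2^(-0.25925926) = 0.81512413
Factor = 1 - 0.87*(1 - 0.81512413) = 0.83915799
T_out = 541 * 0.83915799 = 453.98 K


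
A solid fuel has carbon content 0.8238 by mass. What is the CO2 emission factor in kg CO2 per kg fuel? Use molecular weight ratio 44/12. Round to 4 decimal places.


EF = C_frac * (M_CO2 / M_C)
EF = 0.8238 * (44/12)
EF = 0.8238 * 3.666667 = 3.0206 kg_CO2/kg_fuel


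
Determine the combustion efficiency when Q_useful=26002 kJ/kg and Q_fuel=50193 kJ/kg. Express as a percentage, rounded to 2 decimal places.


Efficiency = (Q_useful / Q_fuel) * 100
Efficiency = (26002 / 50193) * 100
Efficiency = 0.5180 * 100 = 51.80%


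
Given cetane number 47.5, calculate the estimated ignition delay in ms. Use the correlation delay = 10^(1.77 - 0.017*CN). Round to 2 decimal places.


delay = 10^(1.77 - 0.017*CN)
Exponent = 1.77 - 0.017*47.5 = 0.9625
delay = 10^0.9625 = 9.17 ms


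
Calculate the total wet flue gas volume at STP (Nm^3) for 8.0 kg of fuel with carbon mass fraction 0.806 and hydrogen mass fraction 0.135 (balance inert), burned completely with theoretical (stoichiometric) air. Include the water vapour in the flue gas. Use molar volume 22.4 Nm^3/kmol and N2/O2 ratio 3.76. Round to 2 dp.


Per kg fuel: CO2 = (C/12 kmol)*22.4 = (0.806/12)*22.4 = 1.50453 Nm^3
Per kg fuel: H2O = (H/2 kmol)*22.4 = (0.135/2)*22.4 = 1.51200 Nm^3
O2 needed per kg fuel = C/12 + H/4 = 0.806/12 + 0.135/4 = 0.10091667 kmol
Per kg fuel: N2 = O2*3.76*22.4 = 0.10091667*3.76*22.4 = 8.49961 Nm^3
Total per kg = 1.50453 + 1.51200 + 8.49961 = 11.51614 Nm^3
Total = 11.51614 * 8.0 = 92.13 Nm^3


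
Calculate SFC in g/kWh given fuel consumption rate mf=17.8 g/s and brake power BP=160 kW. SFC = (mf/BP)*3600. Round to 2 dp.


SFC = (mf / BP) * 3600
Rate = 17.8 / 160 = 0.111250 g/(s*kW)
SFC = 0.111250 * 3600 = 400.50 g/kWh


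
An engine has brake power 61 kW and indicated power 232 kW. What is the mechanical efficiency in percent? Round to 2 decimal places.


eta_mech = (BP / IP) * 100
Ratio = 61 / 232 = 0.2629
eta_mech = 0.2629 * 100 = 26.29%


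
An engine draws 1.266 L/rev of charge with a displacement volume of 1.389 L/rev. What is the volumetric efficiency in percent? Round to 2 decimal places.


eta_v = (V_actual / V_disp) * 100
Ratio = 1.266 / 1.389 = 0.9114
eta_v = 0.9114 * 100 = 91.14%


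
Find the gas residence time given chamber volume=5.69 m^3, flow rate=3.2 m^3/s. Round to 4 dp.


tau = V / Q_flow
tau = 5.69 / 3.2 = 1.7781 s


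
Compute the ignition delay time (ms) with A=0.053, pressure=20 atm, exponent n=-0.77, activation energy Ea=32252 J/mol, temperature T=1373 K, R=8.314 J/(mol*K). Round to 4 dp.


tau = A * P^n * exp(Ea/(R*T))
P^n = 20^(-0.77) = 0.09958798
Ea/(R*T) = 32252/(8.314*1373) = 2.825375
exp(Ea/(R*T)) = 16.867269
tau = 0.053 * 0.09958798 * 16.867269 = 0.0890 ms


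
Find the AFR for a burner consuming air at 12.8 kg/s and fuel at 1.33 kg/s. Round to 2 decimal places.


AFR = m_air / m_fuel
AFR = 12.8 / 1.33 = 9.62


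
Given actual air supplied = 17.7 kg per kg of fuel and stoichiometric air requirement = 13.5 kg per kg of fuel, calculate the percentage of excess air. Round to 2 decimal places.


Excess air = actual - stoichiometric = 17.7 - 13.5 = 4.20 kg/kg fuel
Excess air % = (excess / stoich) * 100 = (4.20 / 13.5) * 100 = 31.11%


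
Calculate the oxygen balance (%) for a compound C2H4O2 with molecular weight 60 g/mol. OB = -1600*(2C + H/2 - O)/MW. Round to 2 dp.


OB = -1600 * (2C + H/2 - O) / MW
Inner = 2*2 + 4/2 - 2 = 4.00
OB = -1600 * 4.00 / 60 = -106.67%


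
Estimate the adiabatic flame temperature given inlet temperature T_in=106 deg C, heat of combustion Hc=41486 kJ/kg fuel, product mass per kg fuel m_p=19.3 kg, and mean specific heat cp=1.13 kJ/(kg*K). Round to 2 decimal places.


T_ad = T_in + Hc / (m_p * cp)
Denominator = 19.3 * 1.13 = 21.8090
Temperature rise = 41486 / 21.8090 = 1902.24 K
T_ad = 106 + 1902.24 = 2008.24 deg C


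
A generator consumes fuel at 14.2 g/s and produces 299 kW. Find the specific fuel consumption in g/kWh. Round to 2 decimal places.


SFC = (mf / BP) * 3600
Rate = 14.2 / 299 = 0.047492 g/(s*kW)
SFC = 0.047492 * 3600 = 170.97 g/kWh


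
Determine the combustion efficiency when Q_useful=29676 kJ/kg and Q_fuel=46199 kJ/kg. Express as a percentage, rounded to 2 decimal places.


Efficiency = (Q_useful / Q_fuel) * 100
Efficiency = (29676 / 46199) * 100
Efficiency = 0.6424 * 100 = 64.24%


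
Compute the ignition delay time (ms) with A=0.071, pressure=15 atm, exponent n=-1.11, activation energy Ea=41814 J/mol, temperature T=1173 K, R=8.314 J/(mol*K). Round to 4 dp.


tau = A * P^n * exp(Ea/(R*T))
P^n = 15^(-1.11) = 0.04949242
Ea/(R*T) = 41814/(8.314*1173) = 4.287594
exp(Ea/(R*T)) = 72.791142
tau = 0.071 * 0.04949242 * 72.791142 = 0.2558 ms


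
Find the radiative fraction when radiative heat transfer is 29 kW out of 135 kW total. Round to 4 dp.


f_rad = Q_rad / Q_total
f_rad = 29 / 135 = 0.2148


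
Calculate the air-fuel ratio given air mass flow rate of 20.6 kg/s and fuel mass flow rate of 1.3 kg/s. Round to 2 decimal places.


AFR = m_air / m_fuel
AFR = 20.6 / 1.3 = 15.85


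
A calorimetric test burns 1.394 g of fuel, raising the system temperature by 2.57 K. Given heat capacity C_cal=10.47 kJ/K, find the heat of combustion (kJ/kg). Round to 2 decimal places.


Hc = C_cal * delta_T / m_fuel
Q_released = 10.47 * 2.57 = 26.9079 kJ
m_fuel = 1.394 g = 1.394/1000 kg = 0.001394 kg
Hc = 26.9079 / 0.001394 = 19302.65 kJ/kg


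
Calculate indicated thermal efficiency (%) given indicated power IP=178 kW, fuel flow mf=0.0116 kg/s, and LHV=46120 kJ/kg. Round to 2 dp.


eta_ith = (IP / (mf * LHV)) * 100
Denominator = 0.0116 * 46120 = 534.9920 kW
eta_ith = (178 / 534.9920) * 100 = 33.27%


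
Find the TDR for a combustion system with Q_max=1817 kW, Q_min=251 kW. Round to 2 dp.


TDR = Q_max / Q_min
TDR = 1817 / 251 = 7.24


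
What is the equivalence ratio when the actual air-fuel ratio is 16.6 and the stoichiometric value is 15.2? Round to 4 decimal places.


phi = AFR_stoich / AFR_actual
phi = 15.2 / 16.6 = 0.9157


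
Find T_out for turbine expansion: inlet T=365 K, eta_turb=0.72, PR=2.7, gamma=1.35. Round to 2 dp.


T_out = T_in * (1 - eta * (1 - PR^(-(gamma-1)/gamma)))
Exponent = -(1.35-1)/1.35 = -0.25925926
PR^exp = 2.7^(-0.25925926) = 0.77297411
Factor = 1 - 0.72*(1 - 0.77297411) = 0.83654136
T_out = 365 * 0.83654136 = 305.34 K


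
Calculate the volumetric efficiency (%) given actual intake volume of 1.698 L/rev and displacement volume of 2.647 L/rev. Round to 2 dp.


eta_v = (V_actual / V_disp) * 100
Ratio = 1.698 / 2.647 = 0.6415
eta_v = 0.6415 * 100 = 64.15%


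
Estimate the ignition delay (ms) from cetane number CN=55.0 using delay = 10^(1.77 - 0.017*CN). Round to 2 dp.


delay = 10^(1.77 - 0.017*CN)
Exponent = 1.77 - 0.017*55.0 = 0.8350
delay = 10^0.8350 = 6.84 ms


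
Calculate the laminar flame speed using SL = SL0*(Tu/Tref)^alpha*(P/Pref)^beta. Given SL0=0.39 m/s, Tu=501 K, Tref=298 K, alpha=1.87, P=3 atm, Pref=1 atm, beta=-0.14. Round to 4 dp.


SL = SL0 * (Tu/Tref)^alpha * (P/Pref)^beta
T ratio = 501/298 = 1.68120805
(T ratio)^alpha = 1.68120805^1.87 = 2.641874
(P/Pref)^beta = 3^(-0.14) = 0.857439
SL = 0.39 * 2.641874 * 0.857439 = 0.8834 m/s


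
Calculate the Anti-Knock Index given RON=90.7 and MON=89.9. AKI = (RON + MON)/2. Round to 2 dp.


AKI = (RON + MON) / 2
AKI = (90.7 + 89.9) / 2
AKI = 180.6 / 2 = 90.30
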